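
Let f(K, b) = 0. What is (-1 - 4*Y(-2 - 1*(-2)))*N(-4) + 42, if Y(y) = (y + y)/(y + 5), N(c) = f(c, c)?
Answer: 42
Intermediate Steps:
N(c) = 0
Y(y) = 2*y/(5 + y) (Y(y) = (2*y)/(5 + y) = 2*y/(5 + y))
(-1 - 4*Y(-2 - 1*(-2)))*N(-4) + 42 = (-1 - 8*(-2 - 1*(-2))/(5 + (-2 - 1*(-2))))*0 + 42 = (-1 - 8*(-2 + 2)/(5 + (-2 + 2)))*0 + 42 = (-1 - 8*0/(5 + 0))*0 + 42 = (-1 - 8*0/5)*0 + 42 = (-1 - 4*0)*0 + 42 = (-1 + 0)*0 + 42 = -1*0 + 42 = 0 + 42 = 42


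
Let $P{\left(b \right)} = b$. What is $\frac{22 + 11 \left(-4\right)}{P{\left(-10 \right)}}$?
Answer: $\frac{11}{5} \approx 2.2$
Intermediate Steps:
$\frac{22 + 11 \left(-4\right)}{P{\left(-10 \right)}} = \frac{22 + 11 \left(-4\right)}{-10} = \left(22 - 44\right) \left(- \frac{1}{10}\right) = \left(-22\right) \left(- \frac{1}{10}\right) = \frac{11}{5}$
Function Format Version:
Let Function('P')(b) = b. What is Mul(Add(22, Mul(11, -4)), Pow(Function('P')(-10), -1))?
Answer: Rational(11, 5) ≈ 2.2000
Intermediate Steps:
Mul(Add(22, Mul(11, -4)), Pow(Function('P')(-10), -1)) = Mul(Add(22, Mul(11, -4)), Pow(-10, -1)) = Mul(Add(22, -44), Rational(-1, 10)) = Mul(-22, Rational(-1, 10)) = Rational(11, 5)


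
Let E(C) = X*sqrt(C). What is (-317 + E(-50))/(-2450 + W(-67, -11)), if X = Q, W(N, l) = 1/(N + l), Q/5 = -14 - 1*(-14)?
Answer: 24726/191101 ≈ 0.12939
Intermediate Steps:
Q = 0 (Q = 5*(-14 - 1*(-14)) = 5*(-14 + 14) = 5*0 = 0)
X = 0
E(C) = 0 (E(C) = 0*sqrt(C) = 0)
(-317 + E(-50))/(-2450 + W(-67, -11)) = (-317 + 0)/(-2450 + 1/(-67 - 11)) = -317/(-2450 + 1/(-78)) = -317/(-2450 - 1/78) = -317/(-191101/78) = -317*(-78/191101) = 24726/191101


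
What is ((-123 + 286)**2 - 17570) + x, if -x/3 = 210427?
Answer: -622282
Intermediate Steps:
x = -631281 (x = -3*210427 = -631281)
((-123 + 286)**2 - 17570) + x = ((-123 + 286)**2 - 17570) - 631281 = (163**2 - 17570) - 631281 = (26569 - 17570) - 631281 = 8999 - 631281 = -622282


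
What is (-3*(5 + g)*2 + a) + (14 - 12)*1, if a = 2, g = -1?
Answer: -20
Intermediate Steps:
(-3*(5 + g)*2 + a) + (14 - 12)*1 = (-3*(5 - 1)*2 + 2) + (14 - 12)*1 = (-3*4*2 + 2) + 2*1 = (-12*2 + 2) + 2 = (-24 + 2) + 2 = -22 + 2 = -20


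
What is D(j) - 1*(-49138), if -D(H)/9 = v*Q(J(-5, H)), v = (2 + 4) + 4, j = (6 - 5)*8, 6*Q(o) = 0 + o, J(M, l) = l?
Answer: 49018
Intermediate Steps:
Q(o) = o/6 (Q(o) = (0 + o)/6 = o/6)
j = 8 (j = 1*8 = 8)
v = 10 (v = 6 + 4 = 10)
D(H) = -15*H (D(H) = -90*H/6 = -15*H)
D(j) - 1*(-49138) = -15*8 - 1*(-49138) = -120 + 49138 = 49018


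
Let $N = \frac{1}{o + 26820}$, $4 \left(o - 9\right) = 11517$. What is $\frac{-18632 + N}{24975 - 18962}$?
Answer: $- \frac{2214096452}{714542829} \approx -3.0986$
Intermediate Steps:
$o = \frac{11553}{4}$ ($o = 9 + \frac{1}{4} \cdot 11517 = 9 + \frac{11517}{4} = \frac{11553}{4} \approx 2888.3$)
$N = \frac{4}{118833}$ ($N = \frac{1}{\frac{11553}{4} + 26820} = \frac{1}{\frac{118833}{4}} = \frac{4}{118833} \approx 3.3661 \cdot 10^{-5}$)
$\frac{-18632 + N}{24975 - 18962} = \frac{-18632 + \frac{4}{118833}}{24975 - 18962} = - \frac{2214096452}{118833 \cdot 6013} = \left(- \frac{2214096452}{118833}\right) \frac{1}{6013} = - \frac{2214096452}{714542829}$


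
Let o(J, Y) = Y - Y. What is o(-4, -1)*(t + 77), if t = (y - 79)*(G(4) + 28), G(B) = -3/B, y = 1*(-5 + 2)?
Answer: 0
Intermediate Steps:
y = -3 (y = 1*(-3) = -3)
o(J, Y) = 0
t = -4469/2 (t = (-3 - 79)*(-3/4 + 28) = -82*(-3*1/4 + 28) = -82*(-3/4 + 28) = -82*109/4 = -4469/2 ≈ -2234.5)
o(-4, -1)*(t + 77) = 0*(-4469/2 + 77) = 0*(-4315/2) = 0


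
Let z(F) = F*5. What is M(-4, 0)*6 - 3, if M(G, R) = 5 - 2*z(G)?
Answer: 267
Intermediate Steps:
z(F) = 5*F
M(G, R) = 5 - 10*G
M(-4, 0)*6 - 3 = (5 - 10*(-4))*6 - 3 = (5 + 40)*6 - 3 = 45*6 - 3 = 270 - 3 = 267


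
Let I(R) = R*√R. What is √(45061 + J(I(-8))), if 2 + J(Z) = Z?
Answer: √(45059 - 16*I*√2) ≈ 212.27 - 0.0533*I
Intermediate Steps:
I(R) = R^(3/2)
J(Z) = -2 + Z
√(45061 + J(I(-8))) = √(45061 + (-2 + (-8)^(3/2))) = √(45061 + (-2 - 16*I*√2)) = √(45059 - 16*I*√2)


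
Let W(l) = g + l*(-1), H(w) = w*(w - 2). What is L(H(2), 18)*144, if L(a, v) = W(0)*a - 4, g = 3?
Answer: -576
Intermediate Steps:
H(w) = w*(-2 + w)
W(l) = 3 - l (W(l) = 3 + l*(-1) = 3 - l)
L(a, v) = -4 + 3*a (L(a, v) = (3 - 1*0)*a - 4 = (3 + 0)*a - 4 = 3*a - 4 = -4 + 3*a)
L(H(2), 18)*144 = (-4 + 3*(2*(-2 + 2)))*144 = (-4 + 3*(2*0))*144 = (-4 + 3*0)*144 = (-4 + 0)*144 = -4*144 = -576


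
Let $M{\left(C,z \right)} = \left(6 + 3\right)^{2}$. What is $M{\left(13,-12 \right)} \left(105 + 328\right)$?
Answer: $35073$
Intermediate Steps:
$M{\left(C,z \right)} = 81$ ($M{\left(C,z \right)} = 9^{2} = 81$)
$M{\left(13,-12 \right)} \left(105 + 328\right) = 81 \left(105 + 328\right) = 81 \cdot 433 = 35073$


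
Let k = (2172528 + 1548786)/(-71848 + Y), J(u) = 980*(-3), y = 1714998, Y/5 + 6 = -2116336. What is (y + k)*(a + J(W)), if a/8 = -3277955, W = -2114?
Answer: -79863550741540155100/1775593 ≈ -4.4979e+13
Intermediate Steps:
Y = -10581710 (Y = -30 + 5*(-2116336) = -30 - 10581680 = -10581710)
a = -26223640 (a = 8*(-3277955) = -26223640)
J(u) = -2940
k = -620219/1775593 (k = (2172528 + 1548786)/(-71848 - 10581710) = 3721314/(-10653558) = 3721314*(-1/10653558) = -620219/1775593 ≈ -0.34930)
(y + k)*(a + J(W)) = (1714998 - 620219/1775593)*(-26223640 - 2940) = (3045137823595/1775593)*(-26226580) = -79863550741540155100/1775593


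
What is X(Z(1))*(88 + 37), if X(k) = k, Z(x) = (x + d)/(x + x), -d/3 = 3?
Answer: -500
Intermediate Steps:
d = -9 (d = -3*3 = -9)
Z(x) = (-9 + x)/(2*x) (Z(x) = (x - 9)/(x + x) = (-9 + x)/((2*x)) = (-9 + x)*(1/(2*x)) = (-9 + x)/(2*x))
X(Z(1))*(88 + 37) = ((1/2)*(-9 + 1)/1)*(88 + 37) = ((1/2)*1*(-8))*125 = -4*125 = -500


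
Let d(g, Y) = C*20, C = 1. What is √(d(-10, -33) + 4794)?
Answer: √4814 ≈ 69.383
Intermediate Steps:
d(g, Y) = 20 (d(g, Y) = 1*20 = 20)
√(d(-10, -33) + 4794) = √(20 + 4794) = √4814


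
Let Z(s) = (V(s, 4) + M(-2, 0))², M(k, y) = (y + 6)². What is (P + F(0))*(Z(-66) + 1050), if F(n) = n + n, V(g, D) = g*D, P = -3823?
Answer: -202748982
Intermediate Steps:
M(k, y) = (6 + y)²
V(g, D) = D*g
F(n) = 2*n
Z(s) = (36 + 4*s)² (Z(s) = (4*s + (6 + 0)²)² = (4*s + 6²)² = (4*s + 36)² = (36 + 4*s)²)
(P + F(0))*(Z(-66) + 1050) = (-3823 + 2*0)*(16*(9 - 66)² + 1050) = (-3823 + 0)*(16*(-57)² + 1050) = -3823*(16*3249 + 1050) = -3823*(51984 + 1050) = -3823*53034 = -202748982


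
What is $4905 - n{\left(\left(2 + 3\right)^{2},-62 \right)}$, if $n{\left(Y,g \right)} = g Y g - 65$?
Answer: $-91130$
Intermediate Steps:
$n{\left(Y,g \right)} = -65 + Y g^{2}$ ($n{\left(Y,g \right)} = Y g g - 65 = Y g^{2} - 65 = -65 + Y g^{2}$)
$4905 - n{\left(\left(2 + 3\right)^{2},-62 \right)} = 4905 - \left(-65 + \left(2 + 3\right)^{2} \left(-62\right)^{2}\right) = 4905 - \left(-65 + 5^{2} \cdot 3844\right) = 4905 - \left(-65 + 25 \cdot 3844\right) = 4905 - \left(-65 + 96100\right) = 4905 - 96035 = -91130$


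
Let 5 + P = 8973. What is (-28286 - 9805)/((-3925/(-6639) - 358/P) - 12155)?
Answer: 1133941492116/361829138461 ≈ 3.1339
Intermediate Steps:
P = 8968 (P = -5 + 8973 = 8968)
(-28286 - 9805)/((-3925/(-6639) - 358/P) - 12155) = (-28286 - 9805)/((-3925/(-6639) - 358/8968) - 12155) = -38091/((-3925*(-1/6639) - 358*1/8968) - 12155) = -38091/((3925/6639 - 179/4484) - 12155) = -38091/(16411319/29769276 - 12155) = -38091/(-361829138461/29769276) = -38091*(-29769276/361829138461) = 1133941492116/361829138461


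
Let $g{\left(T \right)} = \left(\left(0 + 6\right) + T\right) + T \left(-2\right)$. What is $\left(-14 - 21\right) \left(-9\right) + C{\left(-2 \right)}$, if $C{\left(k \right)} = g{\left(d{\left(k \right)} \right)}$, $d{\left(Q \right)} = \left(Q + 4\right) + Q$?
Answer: $321$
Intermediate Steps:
$d{\left(Q \right)} = 4 + 2 Q$ ($d{\left(Q \right)} = \left(4 + Q\right) + Q = 4 + 2 Q$)
$g{\left(T \right)} = 6 - T$ ($g{\left(T \right)} = \left(6 + T\right) - 2 T = 6 - T$)
$C{\left(k \right)} = 2 - 2 k$ ($C{\left(k \right)} = 6 - \left(4 + 2 k\right) = 2 - 2 k$)
$\left(-14 - 21\right) \left(-9\right) + C{\left(-2 \right)} = \left(-14 - 21\right) \left(-9\right) + \left(2 - -4\right) = \left(-35\right) \left(-9\right) + \left(2 + 4\right) = 315 + 6 = 321$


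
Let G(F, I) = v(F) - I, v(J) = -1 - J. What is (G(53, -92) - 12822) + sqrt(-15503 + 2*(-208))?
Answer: -12784 + I*sqrt(15919) ≈ -12784.0 + 126.17*I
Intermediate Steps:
G(F, I) = -1 - F - I (G(F, I) = (-1 - F) - I = -1 - F - I)
(G(53, -92) - 12822) + sqrt(-15503 + 2*(-208)) = ((-1 - 1*53 - 1*(-92)) - 12822) + sqrt(-15503 + 2*(-208)) = ((-1 - 53 + 92) - 12822) + sqrt(-15503 - 416) = (38 - 12822) + sqrt(-15919) = -12784 + I*sqrt(15919)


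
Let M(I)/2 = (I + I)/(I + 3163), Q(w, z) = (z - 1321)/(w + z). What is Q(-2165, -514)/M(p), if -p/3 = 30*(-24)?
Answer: 1953541/4629312 ≈ 0.42199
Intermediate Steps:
Q(w, z) = (-1321 + z)/(w + z)
p = 2160 (p = -90*(-24) = -3*(-720) = 2160)
M(I) = 4*I/(3163 + I) (M(I) = 2*((I + I)/(I + 3163)) = 2*((2*I)/(3163 + I)) = 2*(2*I/(3163 + I)) = 4*I/(3163 + I))
Q(-2165, -514)/M(p) = ((-1321 - 514)/(-2165 - 514))/((4*2160/(3163 + 2160))) = (-1835/(-2679))/((4*2160/5323)) = (-1/2679*(-1835))/((4*2160*(1/5323))) = 1835/(2679*(8640/5323)) = (1835/2679)*(5323/8640) = 1953541/4629312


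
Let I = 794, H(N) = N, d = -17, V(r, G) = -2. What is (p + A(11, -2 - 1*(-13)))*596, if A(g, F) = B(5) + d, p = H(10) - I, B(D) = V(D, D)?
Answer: -478588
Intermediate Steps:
B(D) = -2
p = -784 (p = 10 - 1*794 = 10 - 794 = -784)
A(g, F) = -19 (A(g, F) = -2 - 17 = -19)
(p + A(11, -2 - 1*(-13)))*596 = (-784 - 19)*596 = -803*596 = -478588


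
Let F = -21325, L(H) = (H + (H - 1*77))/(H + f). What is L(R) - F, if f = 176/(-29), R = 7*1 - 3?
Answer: 427167/20 ≈ 21358.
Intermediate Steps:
R = 4 (R = 7 - 3 = 4)
f = -176/29 (f = 176*(-1/29) = -176/29 ≈ -6.0690)
L(H) = (-77 + 2*H)/(-176/29 + H) (L(H) = (H + (H - 1*77))/(H - 176/29) = (H + (H - 77))/(-176/29 + H) = (H + (-77 + H))/(-176/29 + H) = (-77 + 2*H)/(-176/29 + H))
L(R) - F = 29*(-77 + 2*4)/(-176 + 29*4) - 1*(-21325) = 29*(-77 + 8)/(-176 + 116) + 21325 = 29*(-69)/(-60) + 21325 = 29*(-1/60)*(-69) + 21325 = 667/20 + 21325 = 427167/20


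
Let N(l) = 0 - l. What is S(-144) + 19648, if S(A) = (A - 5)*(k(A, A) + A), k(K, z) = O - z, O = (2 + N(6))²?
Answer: 17264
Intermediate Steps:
N(l) = -l
O = 16 (O = (2 - 1*6)² = (2 - 6)² = (-4)² = 16)
k(K, z) = 16 - z
S(A) = -80 + 16*A (S(A) = (A - 5)*((16 - A) + A) = (-5 + A)*16 = -80 + 16*A)
S(-144) + 19648 = (-80 + 16*(-144)) + 19648 = (-80 - 2304) + 19648 = -2384 + 19648 = 17264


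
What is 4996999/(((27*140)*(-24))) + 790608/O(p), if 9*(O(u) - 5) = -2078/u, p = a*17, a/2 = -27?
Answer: 21155947472161/140577120 ≈ 1.5049e+5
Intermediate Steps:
a = -54 (a = 2*(-27) = -54)
p = -918 (p = -54*17 = -918)
O(u) = 5 - 2078/(9*u) (O(u) = 5 + (-2078/u)/9 = 5 - 2078/(9*u))
4996999/(((27*140)*(-24))) + 790608/O(p) = 4996999/(((27*140)*(-24))) + 790608/(5 - 2078/9/(-918)) = 4996999/((3780*(-24))) + 790608/(5 - 2078/9*(-1/918)) = 4996999/(-90720) + 790608/(5 + 1039/4131) = 4996999*(-1/90720) + 790608/(21694/4131) = -713857/12960 + 790608*(4131/21694) = -713857/12960 + 1633000824/10847 = 21155947472161/140577120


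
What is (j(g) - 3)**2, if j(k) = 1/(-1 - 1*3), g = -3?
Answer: 169/16 ≈ 10.563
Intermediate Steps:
j(k) = -1/4 (j(k) = 1/(-1 - 3) = 1/(-4) = -1/4)
(j(g) - 3)**2 = (-1/4 - 3)**2 = (-13/4)**2 = 169/16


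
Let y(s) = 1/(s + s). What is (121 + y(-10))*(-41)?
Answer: -99179/20 ≈ -4959.0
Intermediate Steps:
y(s) = 1/(2*s)
(121 + y(-10))*(-41) = (121 + (½)/(-10))*(-41) = (121 + (½)*(-⅒))*(-41) = (121 - 1/20)*(-41) = (2419/20)*(-41) = -99179/20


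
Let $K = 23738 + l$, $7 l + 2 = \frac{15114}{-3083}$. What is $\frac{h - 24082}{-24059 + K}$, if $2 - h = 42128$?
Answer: $\frac{204119264}{992683} \approx 205.62$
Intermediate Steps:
$l = - \frac{3040}{3083}$ ($l = - \frac{2}{7} + \frac{15114 \frac{1}{-3083}}{7} = - \frac{2}{7} + \frac{15114 \left(- \frac{1}{3083}\right)}{7} = - \frac{2}{7} + \frac{1}{7} \left(- \frac{15114}{3083}\right) = - \frac{2}{7} - \frac{15114}{21581} = - \frac{3040}{3083} \approx -0.98605$)
$K = \frac{73181214}{3083}$ ($K = 23738 - \frac{3040}{3083} = \frac{73181214}{3083} \approx 23737.0$)
$h = -42126$ ($h = 2 - 42128 = -42126$)
$\frac{h - 24082}{-24059 + K} = \frac{-42126 - 24082}{-24059 + \frac{73181214}{3083}} = - \frac{66208}{- \frac{992683}{3083}} = \left(-66208\right) \left(- \frac{3083}{992683}\right) = \frac{204119264}{992683}$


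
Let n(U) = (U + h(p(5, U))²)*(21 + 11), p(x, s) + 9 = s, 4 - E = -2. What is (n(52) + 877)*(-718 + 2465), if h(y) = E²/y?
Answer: 8280397407/1849 ≈ 4.4783e+6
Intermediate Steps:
E = 6 (E = 4 - 1*(-2) = 4 + 2 = 6)
p(x, s) = -9 + s
h(y) = 36/y (h(y) = 6²/y = 36/y)
n(U) = 32*U + 41472/(-9 + U)² (n(U) = (U + (36/(-9 + U))²)*(21 + 11) = (U + 1296/(-9 + U)²)*32 = 32*U + 41472/(-9 + U)²)
(n(52) + 877)*(-718 + 2465) = ((32*52 + 41472/(-9 + 52)²) + 877)*(-718 + 2465) = ((1664 + 41472/43²) + 877)*1747 = ((1664 + 41472*(1/1849)) + 877)*1747 = ((1664 + 41472/1849) + 877)*1747 = (3118208/1849 + 877)*1747 = (4739781/1849)*1747 = 8280397407/1849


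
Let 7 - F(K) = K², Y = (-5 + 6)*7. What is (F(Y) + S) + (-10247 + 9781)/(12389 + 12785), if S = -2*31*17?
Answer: -13795585/12587 ≈ -1096.0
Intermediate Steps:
Y = 7 (Y = 1*7 = 7)
F(K) = 7 - K²
S = -1054 (S = -62*17 = -1054)
(F(Y) + S) + (-10247 + 9781)/(12389 + 12785) = ((7 - 1*7²) - 1054) + (-10247 + 9781)/(12389 + 12785) = ((7 - 1*49) - 1054) - 466/25174 = ((7 - 49) - 1054) - 466*1/25174 = (-42 - 1054) - 233/12587 = -1096 - 233/12587 = -13795585/12587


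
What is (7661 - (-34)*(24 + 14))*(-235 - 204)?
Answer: -3930367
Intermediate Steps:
(7661 - (-34)*(24 + 14))*(-235 - 204) = (7661 - (-34)*38)*(-439) = (7661 - 1*(-1292))*(-439) = (7661 + 1292)*(-439) = 8953*(-439) = -3930367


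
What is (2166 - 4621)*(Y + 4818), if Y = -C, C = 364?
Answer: -10934570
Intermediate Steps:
Y = -364 (Y = -1*364 = -364)
(2166 - 4621)*(Y + 4818) = (2166 - 4621)*(-364 + 4818) = -2455*4454 = -10934570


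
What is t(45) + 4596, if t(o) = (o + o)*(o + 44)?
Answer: 12606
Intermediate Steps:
t(o) = 2*o*(44 + o) (t(o) = (2*o)*(44 + o) = 2*o*(44 + o))
t(45) + 4596 = 2*45*(44 + 45) + 4596 = 2*45*89 + 4596 = 8010 + 4596 = 12606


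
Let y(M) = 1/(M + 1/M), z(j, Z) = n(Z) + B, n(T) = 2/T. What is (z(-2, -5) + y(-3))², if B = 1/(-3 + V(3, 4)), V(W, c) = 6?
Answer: 121/900 ≈ 0.13444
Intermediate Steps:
B = ⅓ (B = 1/(-3 + 6) = 1/3 = ⅓ ≈ 0.33333)
z(j, Z) = ⅓ + 2/Z (z(j, Z) = 2/Z + ⅓ = ⅓ + 2/Z)
(z(-2, -5) + y(-3))² = ((⅓)*(6 - 5)/(-5) - 3/(1 + (-3)²))² = ((⅓)*(-⅕)*1 - 3/(1 + 9))² = (-1/15 - 3/10)² = (-11/30)² = 121/900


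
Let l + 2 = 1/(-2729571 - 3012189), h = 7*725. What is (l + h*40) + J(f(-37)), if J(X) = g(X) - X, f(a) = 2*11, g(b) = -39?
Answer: 1165215549119/5741760 ≈ 2.0294e+5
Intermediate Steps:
f(a) = 22
h = 5075
l = -11483521/5741760 (l = -2 + 1/(-2729571 - 3012189) = -2 + 1/(-5741760) = -2 - 1/5741760 = -11483521/5741760 ≈ -2.0000)
J(X) = -39 - X
(l + h*40) + J(f(-37)) = (-11483521/5741760 + 5075*40) + (-39 - 1*22) = (-11483521/5741760 + 203000) + (-39 - 22) = 1165565796479/5741760 - 61 = 1165215549119/5741760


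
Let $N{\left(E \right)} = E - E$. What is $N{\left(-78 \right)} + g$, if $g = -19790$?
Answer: $-19790$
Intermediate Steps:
$N{\left(E \right)} = 0$
$N{\left(-78 \right)} + g = 0 - 19790 = -19790$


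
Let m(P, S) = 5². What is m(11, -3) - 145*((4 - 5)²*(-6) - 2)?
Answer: 1185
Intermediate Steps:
m(P, S) = 25
m(11, -3) - 145*((4 - 5)²*(-6) - 2) = 25 - 145*((4 - 5)²*(-6) - 2) = 25 - 145*((-1)²*(-6) - 2) = 25 - 145*(1*(-6) - 2) = 25 - 145*(-6 - 2) = 25 - 145*(-8) = 25 + 1160 = 1185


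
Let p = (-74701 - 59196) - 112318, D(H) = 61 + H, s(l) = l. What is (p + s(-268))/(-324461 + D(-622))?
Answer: 246483/325022 ≈ 0.75836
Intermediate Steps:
p = -246215 (p = -133897 - 112318 = -246215)
(p + s(-268))/(-324461 + D(-622)) = (-246215 - 268)/(-324461 + (61 - 622)) = -246483/(-324461 - 561) = -246483/(-325022) = -246483*(-1/325022) = 246483/325022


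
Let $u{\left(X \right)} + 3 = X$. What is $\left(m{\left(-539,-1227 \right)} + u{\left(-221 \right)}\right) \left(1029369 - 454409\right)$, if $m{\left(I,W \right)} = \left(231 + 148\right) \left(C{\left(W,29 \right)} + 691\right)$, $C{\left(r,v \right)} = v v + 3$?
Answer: $334362813360$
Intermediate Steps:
$u{\left(X \right)} = -3 + X$
$C{\left(r,v \right)} = 3 + v^{2}$ ($C{\left(r,v \right)} = v^{2} + 3 = 3 + v^{2}$)
$m{\left(I,W \right)} = 581765$ ($m{\left(I,W \right)} = \left(231 + 148\right) \left(\left(3 + 29^{2}\right) + 691\right) = 379 \left(\left(3 + 841\right) + 691\right) = 379 \left(844 + 691\right) = 379 \cdot 1535 = 581765$)
$\left(m{\left(-539,-1227 \right)} + u{\left(-221 \right)}\right) \left(1029369 - 454409\right) = \left(581765 - 224\right) \left(1029369 - 454409\right) = \left(581765 - 224\right) 574960 = 581541 \cdot 574960 = 334362813360$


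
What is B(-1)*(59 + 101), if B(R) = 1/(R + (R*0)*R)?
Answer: -160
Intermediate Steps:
B(R) = 1/R (B(R) = 1/(R + 0*R) = 1/(R + 0) = 1/R)
B(-1)*(59 + 101) = (59 + 101)/(-1) = -1*160 = -160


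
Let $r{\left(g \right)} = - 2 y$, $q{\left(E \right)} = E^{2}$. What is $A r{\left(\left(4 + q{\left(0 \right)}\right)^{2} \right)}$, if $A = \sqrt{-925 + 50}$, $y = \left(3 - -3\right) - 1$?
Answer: $- 50 i \sqrt{35} \approx - 295.8 i$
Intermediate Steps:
$y = 5$ ($y = \left(3 + 3\right) - 1 = 6 - 1 = 5$)
$r{\left(g \right)} = -10$ ($r{\left(g \right)} = \left(-2\right) 5 = -10$)
$A = 5 i \sqrt{35}$ ($A = \sqrt{-875} = 5 i \sqrt{35} \approx 29.58 i$)
$A r{\left(\left(4 + q{\left(0 \right)}\right)^{2} \right)} = 5 i \sqrt{35} \left(-10\right) = - 50 i \sqrt{35}$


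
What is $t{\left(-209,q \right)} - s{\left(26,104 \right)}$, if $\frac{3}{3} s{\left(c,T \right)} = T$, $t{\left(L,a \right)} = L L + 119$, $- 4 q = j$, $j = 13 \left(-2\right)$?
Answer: $43696$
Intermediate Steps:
$j = -26$
$q = \frac{13}{2}$ ($q = \left(- \frac{1}{4}\right) \left(-26\right) = \frac{13}{2} \approx 6.5$)
$t{\left(L,a \right)} = 119 + L^{2}$ ($t{\left(L,a \right)} = L^{2} + 119 = 119 + L^{2}$)
$s{\left(c,T \right)} = T$
$t{\left(-209,q \right)} - s{\left(26,104 \right)} = \left(119 + \left(-209\right)^{2}\right) - 104 = \left(119 + 43681\right) - 104 = 43800 - 104 = 43696$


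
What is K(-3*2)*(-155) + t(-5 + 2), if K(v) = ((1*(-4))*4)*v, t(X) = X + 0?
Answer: -14883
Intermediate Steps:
t(X) = X
K(v) = -16*v (K(v) = (-4*4)*v = -16*v)
K(-3*2)*(-155) + t(-5 + 2) = -(-48)*2*(-155) + (-5 + 2) = -16*(-6)*(-155) - 3 = 96*(-155) - 3 = -14880 - 3 = -14883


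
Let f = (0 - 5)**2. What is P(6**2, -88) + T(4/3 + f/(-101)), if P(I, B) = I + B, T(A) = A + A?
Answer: -15098/303 ≈ -49.828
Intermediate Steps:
f = 25 (f = (-5)**2 = 25)
T(A) = 2*A
P(I, B) = B + I
P(6**2, -88) + T(4/3 + f/(-101)) = (-88 + 6**2) + 2*(4/3 + 25/(-101)) = (-88 + 36) + 2*(4*(1/3) + 25*(-1/101)) = -52 + 2*(4/3 - 25/101) = -52 + 2*(329/303) = -52 + 658/303 = -15098/303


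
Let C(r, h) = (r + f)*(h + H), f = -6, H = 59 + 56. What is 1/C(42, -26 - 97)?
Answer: -1/288 ≈ -0.0034722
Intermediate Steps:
H = 115
C(r, h) = (-6 + r)*(115 + h) (C(r, h) = (r - 6)*(h + 115) = (-6 + r)*(115 + h))
1/C(42, -26 - 97) = 1/(-690 - 6*(-26 - 97) + 115*42 + (-26 - 97)*42) = 1/(-690 - 6*(-123) + 4830 - 123*42) = 1/(-690 + 738 + 4830 - 5166) = 1/(-288) = -1/288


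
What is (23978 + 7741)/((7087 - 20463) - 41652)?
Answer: -31719/55028 ≈ -0.57642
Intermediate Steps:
(23978 + 7741)/((7087 - 20463) - 41652) = 31719/(-13376 - 41652) = 31719/(-55028) = 31719*(-1/55028) = -31719/55028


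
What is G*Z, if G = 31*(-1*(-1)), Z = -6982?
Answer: -216442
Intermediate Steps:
G = 31 (G = 31*1 = 31)
G*Z = 31*(-6982) = -216442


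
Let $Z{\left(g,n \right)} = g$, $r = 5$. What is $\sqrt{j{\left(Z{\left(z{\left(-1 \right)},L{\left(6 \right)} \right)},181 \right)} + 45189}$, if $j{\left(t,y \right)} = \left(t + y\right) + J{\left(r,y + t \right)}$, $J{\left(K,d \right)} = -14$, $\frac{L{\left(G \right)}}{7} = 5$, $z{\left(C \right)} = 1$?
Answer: $\sqrt{45357} \approx 212.97$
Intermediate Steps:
$L{\left(G \right)} = 35$ ($L{\left(G \right)} = 7 \cdot 5 = 35$)
$j{\left(t,y \right)} = -14 + t + y$ ($j{\left(t,y \right)} = \left(t + y\right) - 14 = -14 + t + y$)
$\sqrt{j{\left(Z{\left(z{\left(-1 \right)},L{\left(6 \right)} \right)},181 \right)} + 45189} = \sqrt{\left(-14 + 1 + 181\right) + 45189} = \sqrt{168 + 45189} = \sqrt{45357}$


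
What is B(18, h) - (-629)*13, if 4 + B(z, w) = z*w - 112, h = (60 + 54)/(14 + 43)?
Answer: 8097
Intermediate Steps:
h = 2 (h = 114/57 = 114*(1/57) = 2)
B(z, w) = -116 + w*z (B(z, w) = -4 + (z*w - 112) = -4 + (w*z - 112) = -4 + (-112 + w*z) = -116 + w*z)
B(18, h) - (-629)*13 = (-116 + 2*18) - (-629)*13 = (-116 + 36) - 1*(-8177) = -80 + 8177 = 8097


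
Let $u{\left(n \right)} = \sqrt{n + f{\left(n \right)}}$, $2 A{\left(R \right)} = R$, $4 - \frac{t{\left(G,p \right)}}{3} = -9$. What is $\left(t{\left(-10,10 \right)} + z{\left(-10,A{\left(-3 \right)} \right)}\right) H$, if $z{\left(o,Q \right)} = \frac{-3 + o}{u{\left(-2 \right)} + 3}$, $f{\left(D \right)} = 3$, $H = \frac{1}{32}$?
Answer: $\frac{143}{128} \approx 1.1172$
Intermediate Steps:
$H = \frac{1}{32} \approx 0.03125$
$t{\left(G,p \right)} = 39$ ($t{\left(G,p \right)} = 12 - -27 = 12 + 27 = 39$)
$A{\left(R \right)} = \frac{R}{2}$
$u{\left(n \right)} = \sqrt{3 + n}$ ($u{\left(n \right)} = \sqrt{n + 3} = \sqrt{3 + n}$)
$z{\left(o,Q \right)} = - \frac{3}{4} + \frac{o}{4}$ ($z{\left(o,Q \right)} = \frac{-3 + o}{\sqrt{3 - 2} + 3} = \frac{-3 + o}{\sqrt{1} + 3} = \frac{-3 + o}{1 + 3} = \frac{-3 + o}{4} = \left(-3 + o\right) \frac{1}{4} = - \frac{3}{4} + \frac{o}{4}$)
$\left(t{\left(-10,10 \right)} + z{\left(-10,A{\left(-3 \right)} \right)}\right) H = \left(39 + \left(- \frac{3}{4} + \frac{1}{4} \left(-10\right)\right)\right) \frac{1}{32} = \left(39 - \frac{13}{4}\right) \frac{1}{32} = \frac{143}{4} \cdot \frac{1}{32} = \frac{143}{128}$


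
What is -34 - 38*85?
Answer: -3264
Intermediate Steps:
-34 - 38*85 = -34 - 3230 = -3264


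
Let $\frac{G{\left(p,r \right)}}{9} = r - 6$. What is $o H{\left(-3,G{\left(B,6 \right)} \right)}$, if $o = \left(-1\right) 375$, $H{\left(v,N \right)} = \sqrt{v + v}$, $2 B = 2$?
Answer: $- 375 i \sqrt{6} \approx - 918.56 i$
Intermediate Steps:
$B = 1$ ($B = \frac{1}{2} \cdot 2 = 1$)
$G{\left(p,r \right)} = -54 + 9 r$ ($G{\left(p,r \right)} = 9 \left(r - 6\right) = 9 \left(-6 + r\right) = -54 + 9 r$)
$H{\left(v,N \right)} = \sqrt{2} \sqrt{v}$ ($H{\left(v,N \right)} = \sqrt{2 v} = \sqrt{2} \sqrt{v}$)
$o = -375$
$o H{\left(-3,G{\left(B,6 \right)} \right)} = - 375 \sqrt{2} \sqrt{-3} = - 375 \sqrt{2} i \sqrt{3} = - 375 i \sqrt{6}$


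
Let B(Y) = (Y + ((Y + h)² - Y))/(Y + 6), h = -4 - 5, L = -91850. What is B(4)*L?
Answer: -229625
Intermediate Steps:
h = -9
B(Y) = (-9 + Y)²/(6 + Y) (B(Y) = (Y + ((Y - 9)² - Y))/(Y + 6) = (Y + ((-9 + Y)² - Y))/(6 + Y) = (-9 + Y)²/(6 + Y))
B(4)*L = ((-9 + 4)²/(6 + 4))*(-91850) = ((-5)²/10)*(-91850) = (25*(⅒))*(-91850) = (5/2)*(-91850) = -229625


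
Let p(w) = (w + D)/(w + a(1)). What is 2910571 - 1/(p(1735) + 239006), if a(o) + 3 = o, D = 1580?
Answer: 1205560583435390/414200713 ≈ 2.9106e+6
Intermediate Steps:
a(o) = -3 + o
p(w) = (1580 + w)/(-2 + w) (p(w) = (w + 1580)/(w + (-3 + 1)) = (1580 + w)/(w - 2) = (1580 + w)/(-2 + w))
2910571 - 1/(p(1735) + 239006) = 2910571 - 1/((1580 + 1735)/(-2 + 1735) + 239006) = 2910571 - 1/(3315/1733 + 239006) = 2910571 - 1/414200713/1733 = 2910571 - 1*1733/414200713 = 2910571 - 1733/414200713 = 1205560583435390/414200713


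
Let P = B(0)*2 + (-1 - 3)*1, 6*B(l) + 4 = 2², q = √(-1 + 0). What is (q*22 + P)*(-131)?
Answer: 524 - 2882*I ≈ 524.0 - 2882.0*I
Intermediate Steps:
q = I (q = √(-1) = I ≈ 1.0*I)
B(l) = 0 (B(l) = -⅔ + (⅙)*2² = -⅔ + (⅙)*4 = -⅔ + ⅔ = 0)
P = -4 (P = 0*2 + (-1 - 3)*1 = 0 - 4*1 = 0 - 4 = -4)
(q*22 + P)*(-131) = (I*22 - 4)*(-131) = (22*I - 4)*(-131) = (-4 + 22*I)*(-131) = 524 - 2882*I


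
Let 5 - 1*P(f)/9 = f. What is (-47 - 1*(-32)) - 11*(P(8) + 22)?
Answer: 40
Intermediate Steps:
P(f) = 45 - 9*f
(-47 - 1*(-32)) - 11*(P(8) + 22) = (-47 - 1*(-32)) - 11*((45 - 9*8) + 22) = (-47 + 32) - 11*((45 - 72) + 22) = -15 - 11*(-27 + 22) = -15 - 11*(-5) = -15 + 55 = 40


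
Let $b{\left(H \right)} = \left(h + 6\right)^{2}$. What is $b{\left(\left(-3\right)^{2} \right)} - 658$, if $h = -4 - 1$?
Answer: $-657$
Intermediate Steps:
$h = -5$
$b{\left(H \right)} = 1$ ($b{\left(H \right)} = \left(-5 + 6\right)^{2} = 1^{2} = 1$)
$b{\left(\left(-3\right)^{2} \right)} - 658 = 1 - 658 = -657$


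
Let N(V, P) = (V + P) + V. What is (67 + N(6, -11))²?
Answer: 4624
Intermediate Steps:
N(V, P) = P + 2*V (N(V, P) = (P + V) + V = P + 2*V)
(67 + N(6, -11))² = (67 + (-11 + 2*6))² = (67 + (-11 + 12))² = (67 + 1)² = 68² = 4624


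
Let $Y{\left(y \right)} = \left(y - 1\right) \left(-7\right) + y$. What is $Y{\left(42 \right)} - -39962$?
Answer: $39717$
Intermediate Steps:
$Y{\left(y \right)} = 7 - 6 y$ ($Y{\left(y \right)} = \left(y - 1\right) \left(-7\right) + y = \left(-1 + y\right) \left(-7\right) + y = \left(7 - 7 y\right) + y = 7 - 6 y$)
$Y{\left(42 \right)} - -39962 = \left(7 - 252\right) - -39962 = \left(7 - 252\right) + 39962 = -245 + 39962 = 39717$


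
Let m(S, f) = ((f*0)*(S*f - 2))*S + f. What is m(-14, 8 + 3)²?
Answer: 121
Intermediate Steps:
m(S, f) = f (m(S, f) = (0*(-2 + S*f))*S + f = 0*S + f = 0 + f = f)
m(-14, 8 + 3)² = (8 + 3)² = 11² = 121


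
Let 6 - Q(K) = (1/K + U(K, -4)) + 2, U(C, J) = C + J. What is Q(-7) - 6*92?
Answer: -3758/7 ≈ -536.86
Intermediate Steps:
Q(K) = 8 - K - 1/K (Q(K) = 6 - ((1/K + (K - 4)) + 2) = 6 - ((1/K + (-4 + K)) + 2) = 6 - ((-4 + K + 1/K) + 2) = 6 - (-2 + K + 1/K) = 6 + (2 - K - 1/K) = 8 - K - 1/K)
Q(-7) - 6*92 = (8 - 1*(-7) - 1/(-7)) - 6*92 = (8 + 7 - 1*(-⅐)) - 552 = (8 + 7 + ⅐) - 552 = 106/7 - 552 = -3758/7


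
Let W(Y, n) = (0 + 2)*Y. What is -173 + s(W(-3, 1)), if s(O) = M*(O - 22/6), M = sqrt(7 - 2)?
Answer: -173 - 29*sqrt(5)/3 ≈ -194.62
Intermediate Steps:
W(Y, n) = 2*Y
M = sqrt(5) ≈ 2.2361
s(O) = sqrt(5)*(-11/3 + O) (s(O) = sqrt(5)*(O - 22/6) = sqrt(5)*(O - 22*1/6) = sqrt(5)*(O - 11/3) = sqrt(5)*(-11/3 + O))
-173 + s(W(-3, 1)) = -173 + sqrt(5)*(-11/3 + 2*(-3)) = -173 + sqrt(5)*(-11/3 - 6) = -173 + sqrt(5)*(-29/3) = -173 - 29*sqrt(5)/3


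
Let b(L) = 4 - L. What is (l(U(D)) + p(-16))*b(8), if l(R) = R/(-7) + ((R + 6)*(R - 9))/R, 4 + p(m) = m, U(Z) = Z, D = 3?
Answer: 1076/7 ≈ 153.71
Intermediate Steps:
p(m) = -4 + m
l(R) = -R/7 + (-9 + R)*(6 + R)/R (l(R) = R*(-⅐) + ((6 + R)*(-9 + R))/R = -R/7 + ((-9 + R)*(6 + R))/R = -R/7 + (-9 + R)*(6 + R)/R)
(l(U(D)) + p(-16))*b(8) = ((-3 - 54/3 + (6/7)*3) + (-4 - 16))*(4 - 1*8) = ((-3 - 54*⅓ + 18/7) - 20)*(4 - 8) = ((-3 - 18 + 18/7) - 20)*(-4) = (-129/7 - 20)*(-4) = -269/7*(-4) = 1076/7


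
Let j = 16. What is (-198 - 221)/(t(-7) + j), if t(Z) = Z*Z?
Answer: -419/65 ≈ -6.4462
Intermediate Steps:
t(Z) = Z²
(-198 - 221)/(t(-7) + j) = (-198 - 221)/((-7)² + 16) = -419/(49 + 16) = -419/65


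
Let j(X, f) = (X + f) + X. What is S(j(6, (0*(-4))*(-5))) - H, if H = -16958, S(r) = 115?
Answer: 17073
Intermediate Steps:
j(X, f) = f + 2*X
S(j(6, (0*(-4))*(-5))) - H = 115 - 1*(-16958) = 115 + 16958 = 17073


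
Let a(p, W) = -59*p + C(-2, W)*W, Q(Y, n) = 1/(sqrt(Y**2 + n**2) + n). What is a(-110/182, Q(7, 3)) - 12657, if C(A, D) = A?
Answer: -8039716/637 - 2*sqrt(58)/49 ≈ -12622.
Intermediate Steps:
Q(Y, n) = 1/(n + sqrt(Y**2 + n**2))
a(p, W) = -59*p - 2*W
a(-110/182, Q(7, 3)) - 12657 = (-(-6490)/182 - 2/(3 + sqrt(7**2 + 3**2))) - 12657 = (-(-6490)/182 - 2/(3 + sqrt(49 + 9))) - 12657 = (-59*(-55/91) - 2/(3 + sqrt(58))) - 12657 = (3245/91 - 2/(3 + sqrt(58))) - 12657 = -1148542/91 - 2/(3 + sqrt(58))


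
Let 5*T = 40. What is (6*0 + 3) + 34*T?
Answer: 275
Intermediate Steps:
T = 8 (T = (1/5)*40 = 8)
(6*0 + 3) + 34*T = (6*0 + 3) + 34*8 = (0 + 3) + 272 = 3 + 272 = 275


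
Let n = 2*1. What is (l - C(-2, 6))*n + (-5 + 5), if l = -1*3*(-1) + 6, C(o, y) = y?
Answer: 6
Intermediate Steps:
n = 2
l = 9 (l = -3*(-1) + 6 = 3 + 6 = 9)
(l - C(-2, 6))*n + (-5 + 5) = (9 - 1*6)*2 + (-5 + 5) = (9 - 6)*2 + 0 = 3*2 + 0 = 6 + 0 = 6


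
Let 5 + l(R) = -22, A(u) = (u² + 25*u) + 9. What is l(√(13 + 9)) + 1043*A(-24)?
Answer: -15672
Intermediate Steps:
A(u) = 9 + u² + 25*u
l(R) = -27 (l(R) = -5 - 22 = -27)
l(√(13 + 9)) + 1043*A(-24) = -27 + 1043*(9 + (-24)² + 25*(-24)) = -27 + 1043*(9 + 576 - 600) = -27 + 1043*(-15) = -27 - 15645 = -15672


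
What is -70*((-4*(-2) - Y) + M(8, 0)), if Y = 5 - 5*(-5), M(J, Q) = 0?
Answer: 1540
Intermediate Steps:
Y = 30 (Y = 5 + 25 = 30)
-70*((-4*(-2) - Y) + M(8, 0)) = -70*((-4*(-2) - 1*30) + 0) = -70*((8 - 30) + 0) = -70*(-22 + 0) = -70*(-22) = 1540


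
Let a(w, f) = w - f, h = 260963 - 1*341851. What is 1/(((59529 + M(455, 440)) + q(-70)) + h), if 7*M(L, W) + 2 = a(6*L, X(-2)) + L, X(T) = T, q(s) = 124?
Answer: -1/20780 ≈ -4.8123e-5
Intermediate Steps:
h = -80888 (h = 260963 - 341851 = -80888)
M(L, W) = L (M(L, W) = -2/7 + ((6*L - 1*(-2)) + L)/7 = -2/7 + ((6*L + 2) + L)/7 = -2/7 + ((2 + 6*L) + L)/7 = -2/7 + (2 + 7*L)/7 = -2/7 + (2/7 + L) = L)
1/(((59529 + M(455, 440)) + q(-70)) + h) = 1/(((59529 + 455) + 124) - 80888) = 1/((59984 + 124) - 80888) = 1/(60108 - 80888) = 1/(-20780) = -1/20780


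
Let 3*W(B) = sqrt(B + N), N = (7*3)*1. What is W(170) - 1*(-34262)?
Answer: 34262 + sqrt(191)/3 ≈ 34267.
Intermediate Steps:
N = 21 (N = 21*1 = 21)
W(B) = sqrt(21 + B)/3 (W(B) = sqrt(B + 21)/3 = sqrt(21 + B)/3)
W(170) - 1*(-34262) = sqrt(21 + 170)/3 - 1*(-34262) = sqrt(191)/3 + 34262 = 34262 + sqrt(191)/3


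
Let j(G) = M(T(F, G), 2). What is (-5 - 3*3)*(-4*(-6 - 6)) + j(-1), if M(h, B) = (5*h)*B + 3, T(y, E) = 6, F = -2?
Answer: -609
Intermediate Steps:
M(h, B) = 3 + 5*B*h (M(h, B) = 5*B*h + 3 = 3 + 5*B*h)
j(G) = 63 (j(G) = 3 + 5*2*6 = 3 + 60 = 63)
(-5 - 3*3)*(-4*(-6 - 6)) + j(-1) = (-5 - 3*3)*(-4*(-6 - 6)) + 63 = (-5 - 9)*(-4*(-12)) + 63 = -14*48 + 63 = -672 + 63 = -609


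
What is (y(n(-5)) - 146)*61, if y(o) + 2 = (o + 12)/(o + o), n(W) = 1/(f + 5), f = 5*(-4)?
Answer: -28975/2 ≈ -14488.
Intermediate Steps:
f = -20
n(W) = -1/15 (n(W) = 1/(-20 + 5) = 1/(-15) = -1/15)
y(o) = -2 + (12 + o)/(2*o) (y(o) = -2 + (o + 12)/(o + o) = -2 + (12 + o)/((2*o)) = -2 + (12 + o)*(1/(2*o)) = -2 + (12 + o)/(2*o))
(y(n(-5)) - 146)*61 = ((-3/2 + 6/(-1/15)) - 146)*61 = ((-3/2 + 6*(-15)) - 146)*61 = ((-3/2 - 90) - 146)*61 = (-183/2 - 146)*61 = -475/2*61 = -28975/2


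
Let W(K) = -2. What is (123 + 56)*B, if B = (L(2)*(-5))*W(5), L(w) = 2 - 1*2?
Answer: 0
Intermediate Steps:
L(w) = 0 (L(w) = 2 - 2 = 0)
B = 0 (B = (0*(-5))*(-2) = 0*(-2) = 0)
(123 + 56)*B = (123 + 56)*0 = 179*0 = 0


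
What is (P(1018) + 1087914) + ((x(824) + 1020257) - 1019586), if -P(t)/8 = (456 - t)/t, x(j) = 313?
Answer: 554251330/509 ≈ 1.0889e+6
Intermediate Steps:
P(t) = -8*(456 - t)/t
(P(1018) + 1087914) + ((x(824) + 1020257) - 1019586) = ((8 - 3648/1018) + 1087914) + ((313 + 1020257) - 1019586) = ((8 - 3648*1/1018) + 1087914) + (1020570 - 1019586) = ((8 - 1824/509) + 1087914) + 984 = (2248/509 + 1087914) + 984 = 553750474/509 + 984 = 554251330/509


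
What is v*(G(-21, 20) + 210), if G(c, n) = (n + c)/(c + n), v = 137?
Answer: 28907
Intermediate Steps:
G(c, n) = 1 (G(c, n) = (c + n)/(c + n) = 1)
v*(G(-21, 20) + 210) = 137*(1 + 210) = 137*211 = 28907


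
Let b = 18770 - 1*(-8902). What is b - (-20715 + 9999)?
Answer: 38388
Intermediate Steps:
b = 27672 (b = 18770 + 8902 = 27672)
b - (-20715 + 9999) = 27672 - (-20715 + 9999) = 27672 - 1*(-10716) = 27672 + 10716 = 38388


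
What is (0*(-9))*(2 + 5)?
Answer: 0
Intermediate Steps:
(0*(-9))*(2 + 5) = 0*7 = 0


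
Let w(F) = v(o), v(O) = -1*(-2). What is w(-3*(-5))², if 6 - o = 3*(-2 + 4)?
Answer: 4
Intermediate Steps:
o = 0 (o = 6 - 3*(-2 + 4) = 6 - 3*2 = 6 - 1*6 = 6 - 6 = 0)
v(O) = 2
w(F) = 2
w(-3*(-5))² = 2² = 4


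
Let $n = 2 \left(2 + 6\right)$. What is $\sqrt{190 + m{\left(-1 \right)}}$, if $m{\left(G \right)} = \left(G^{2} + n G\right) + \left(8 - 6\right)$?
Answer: $\sqrt{177} \approx 13.304$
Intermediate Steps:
$n = 16$ ($n = 2 \cdot 8 = 16$)
$m{\left(G \right)} = 2 + G^{2} + 16 G$ ($m{\left(G \right)} = \left(G^{2} + 16 G\right) + \left(8 - 6\right) = \left(G^{2} + 16 G\right) + 2 = 2 + G^{2} + 16 G$)
$\sqrt{190 + m{\left(-1 \right)}} = \sqrt{190 + \left(2 + \left(-1\right)^{2} + 16 \left(-1\right)\right)} = \sqrt{190 + \left(2 + 1 - 16\right)} = \sqrt{190 - 13} = \sqrt{177}$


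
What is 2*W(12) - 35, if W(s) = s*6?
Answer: 109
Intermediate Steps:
W(s) = 6*s
2*W(12) - 35 = 2*(6*12) - 35 = 2*72 - 35 = 144 - 35 = 109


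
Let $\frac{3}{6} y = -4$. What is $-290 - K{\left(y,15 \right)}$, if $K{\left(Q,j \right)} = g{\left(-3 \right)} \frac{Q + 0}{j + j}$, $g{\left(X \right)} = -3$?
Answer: $- \frac{1454}{5} \approx -290.8$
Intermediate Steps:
$y = -8$ ($y = 2 \left(-4\right) = -8$)
$K{\left(Q,j \right)} = - \frac{3 Q}{2 j}$ ($K{\left(Q,j \right)} = - 3 \frac{Q + 0}{j + j} = - 3 \frac{Q}{2 j} = - \frac{3 Q}{2 j}$)
$-290 - K{\left(y,15 \right)} = -290 - \left(- \frac{3}{2}\right) \left(-8\right) \frac{1}{15} = -290 - \frac{4}{5} = - \frac{1454}{5}$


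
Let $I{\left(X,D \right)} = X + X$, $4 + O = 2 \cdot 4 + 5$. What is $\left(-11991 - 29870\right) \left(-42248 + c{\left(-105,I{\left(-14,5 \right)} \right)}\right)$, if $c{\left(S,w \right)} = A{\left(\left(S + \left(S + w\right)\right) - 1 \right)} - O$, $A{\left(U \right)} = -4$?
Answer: $1769087721$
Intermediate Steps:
$O = 9$ ($O = -4 + \left(2 \cdot 4 + 5\right) = -4 + \left(8 + 5\right) = -4 + 13 = 9$)
$I{\left(X,D \right)} = 2 X$
$c{\left(S,w \right)} = -13$ ($c{\left(S,w \right)} = -4 - 9 = -13$)
$\left(-11991 - 29870\right) \left(-42248 + c{\left(-105,I{\left(-14,5 \right)} \right)}\right) = \left(-11991 - 29870\right) \left(-42248 - 13\right) = \left(-41861\right) \left(-42261\right) = 1769087721$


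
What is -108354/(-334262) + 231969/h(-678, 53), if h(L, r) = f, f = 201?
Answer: 12926700172/11197777 ≈ 1154.4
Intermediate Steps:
h(L, r) = 201
-108354/(-334262) + 231969/h(-678, 53) = -108354/(-334262) + 231969/201 = -108354*(-1/334262) + 231969*(1/201) = 54177/167131 + 77323/67 = 12926700172/11197777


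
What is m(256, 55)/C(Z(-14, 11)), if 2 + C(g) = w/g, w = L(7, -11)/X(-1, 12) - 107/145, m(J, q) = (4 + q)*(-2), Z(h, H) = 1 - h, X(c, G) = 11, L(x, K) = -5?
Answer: 470525/8292 ≈ 56.744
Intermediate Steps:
m(J, q) = -8 - 2*q
w = -1902/1595 (w = -5/11 - 107/145 = -1902/1595 ≈ -1.1925)
C(g) = -2 - 1902/(1595*g)
m(256, 55)/C(Z(-14, 11)) = (-8 - 2*55)/(-2 - 1902/(1595*(1 - 1*(-14)))) = (-8 - 110)/(-2 - 1902/(1595*(1 + 14))) = -118/(-2 - 1902/1595/15) = -118/(-2 - 1902/1595*1/15) = -118/(-2 - 634/7975) = -118/(-16584/7975) = -118*(-7975/16584) = 470525/8292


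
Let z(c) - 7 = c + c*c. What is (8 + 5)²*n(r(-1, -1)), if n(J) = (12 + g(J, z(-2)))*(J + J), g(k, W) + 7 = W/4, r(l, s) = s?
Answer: -4901/2 ≈ -2450.5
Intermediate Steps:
z(c) = 7 + c + c² (z(c) = 7 + (c + c*c) = 7 + (c + c²) = 7 + c + c²)
g(k, W) = -7 + W/4
n(J) = 29*J/2 (n(J) = (12 + (-7 + (7 - 2 + (-2)²)/4))*(J + J) = (12 + (-7 + (7 - 2 + 4)/4))*(2*J) = (12 + (-7 + (¼)*9))*(2*J) = (12 + (-7 + 9/4))*(2*J) = (12 - 19/4)*(2*J) = 29*(2*J)/4 = 29*J/2)
(8 + 5)²*n(r(-1, -1)) = (8 + 5)²*((29/2)*(-1)) = 13²*(-29/2) = 169*(-29/2) = -4901/2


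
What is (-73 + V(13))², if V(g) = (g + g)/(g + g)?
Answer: 5184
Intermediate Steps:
V(g) = 1 (V(g) = (2*g)/((2*g)) = (2*g)*(1/(2*g)) = 1)
(-73 + V(13))² = (-73 + 1)² = (-72)² = 5184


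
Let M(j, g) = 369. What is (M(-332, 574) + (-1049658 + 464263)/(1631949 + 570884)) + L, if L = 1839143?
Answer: 4052137152101/2202833 ≈ 1.8395e+6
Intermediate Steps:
(M(-332, 574) + (-1049658 + 464263)/(1631949 + 570884)) + L = (369 + (-1049658 + 464263)/(1631949 + 570884)) + 1839143 = (369 - 585395/2202833) + 1839143 = 812259982/2202833 + 1839143 = 4052137152101/2202833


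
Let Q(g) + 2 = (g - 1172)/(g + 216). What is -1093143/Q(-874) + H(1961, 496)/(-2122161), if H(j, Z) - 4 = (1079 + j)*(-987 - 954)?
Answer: -763220416693427/774588765 ≈ -9.8532e+5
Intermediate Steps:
H(j, Z) = -2094335 - 1941*j (H(j, Z) = 4 + (1079 + j)*(-987 - 954) = 4 + (1079 + j)*(-1941) = 4 + (-2094339 - 1941*j) = -2094335 - 1941*j)
Q(g) = -2 + (-1172 + g)/(216 + g) (Q(g) = -2 + (g - 1172)/(g + 216) = -2 + (-1172 + g)/(216 + g))
-1093143/Q(-874) + H(1961, 496)/(-2122161) = -1093143*(216 - 874)/(-1604 - 1*(-874)) + (-2094335 - 1941*1961)/(-2122161) = -1093143*(-658/(-1604 + 874)) + (-2094335 - 3806301)*(-1/2122161) = -1093143/((-1/658*(-730))) - 5900636*(-1/2122161) = -1093143/365/329 + 5900636/2122161 = -1093143*329/365 + 5900636/2122161 = -359644047/365 + 5900636/2122161 = -763220416693427/774588765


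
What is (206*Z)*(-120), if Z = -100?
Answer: 2472000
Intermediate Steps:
(206*Z)*(-120) = (206*(-100))*(-120) = -20600*(-120) = 2472000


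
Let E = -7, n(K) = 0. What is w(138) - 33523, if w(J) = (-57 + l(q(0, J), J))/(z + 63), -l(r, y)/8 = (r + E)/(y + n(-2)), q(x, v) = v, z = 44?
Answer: -247504766/7383 ≈ -33524.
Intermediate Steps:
l(r, y) = -8*(-7 + r)/y (l(r, y) = -8*(r - 7)/(y + 0) = -8*(-7 + r)/y)
w(J) = -57/107 + 8*(7 - J)/(107*J) (w(J) = (-57 + 8*(7 - J)/J)/(44 + 63) = (-57 + 8*(7 - J)/J)/107 = (-57 + 8*(7 - J)/J)*(1/107) = -57/107 + 8*(7 - J)/(107*J))
w(138) - 33523 = (1/107)*(56 - 65*138)/138 - 33523 = (1/107)*(1/138)*(56 - 8970) - 33523 = (1/107)*(1/138)*(-8914) - 33523 = -4457/7383 - 33523 = -247504766/7383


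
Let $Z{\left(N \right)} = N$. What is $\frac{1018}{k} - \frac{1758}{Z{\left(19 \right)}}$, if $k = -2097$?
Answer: $- \frac{3705868}{39843} \approx -93.012$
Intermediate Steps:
$\frac{1018}{k} - \frac{1758}{Z{\left(19 \right)}} = \frac{1018}{-2097} - \frac{1758}{19} = 1018 \left(- \frac{1}{2097}\right) - \frac{1758}{19} = - \frac{1018}{2097} - \frac{1758}{19} = - \frac{3705868}{39843}$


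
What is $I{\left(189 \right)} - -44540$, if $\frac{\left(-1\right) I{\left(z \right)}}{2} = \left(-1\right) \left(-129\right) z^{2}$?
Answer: $-9171478$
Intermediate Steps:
$I{\left(z \right)} = - 258 z^{2}$ ($I{\left(z \right)} = - 2 \left(-1\right) \left(-129\right) z^{2} = - 2 \cdot 129 z^{2} = - 258 z^{2}$)
$I{\left(189 \right)} - -44540 = - 258 \cdot 189^{2} - -44540 = \left(-258\right) 35721 + 44540 = -9216018 + 44540 = -9171478$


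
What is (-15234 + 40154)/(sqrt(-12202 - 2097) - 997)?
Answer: -887330/36011 - 890*I*sqrt(14299)/36011 ≈ -24.641 - 2.9553*I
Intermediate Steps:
(-15234 + 40154)/(sqrt(-12202 - 2097) - 997) = 24920/(sqrt(-14299) - 997) = 24920/(I*sqrt(14299) - 997) = 24920/(-997 + I*sqrt(14299))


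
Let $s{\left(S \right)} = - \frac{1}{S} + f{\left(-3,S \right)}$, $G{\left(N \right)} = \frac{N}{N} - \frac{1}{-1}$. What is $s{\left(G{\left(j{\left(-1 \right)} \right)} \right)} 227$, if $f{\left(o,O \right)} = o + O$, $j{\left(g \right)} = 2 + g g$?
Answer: $- \frac{681}{2} \approx -340.5$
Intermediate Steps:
$j{\left(g \right)} = 2 + g^{2}$
$G{\left(N \right)} = 2$ ($G{\left(N \right)} = 1 - -1 = 1 + 1 = 2$)
$f{\left(o,O \right)} = O + o$
$s{\left(S \right)} = -3 + S - \frac{1}{S}$ ($s{\left(S \right)} = - \frac{1}{S} + \left(S - 3\right) = - \frac{1}{S} + \left(-3 + S\right) = -3 + S - \frac{1}{S}$)
$s{\left(G{\left(j{\left(-1 \right)} \right)} \right)} 227 = \left(-3 + 2 - \frac{1}{2}\right) 227 = \left(- \frac{3}{2}\right) 227 = - \frac{681}{2}$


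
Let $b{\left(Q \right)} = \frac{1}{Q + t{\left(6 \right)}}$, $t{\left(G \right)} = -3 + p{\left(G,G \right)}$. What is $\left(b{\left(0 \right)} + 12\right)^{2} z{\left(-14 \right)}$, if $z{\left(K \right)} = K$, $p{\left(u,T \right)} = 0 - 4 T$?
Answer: $- \frac{1460606}{729} \approx -2003.6$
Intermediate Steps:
$p{\left(u,T \right)} = - 4 T$
$t{\left(G \right)} = -3 - 4 G$
$b{\left(Q \right)} = \frac{1}{-27 + Q}$ ($b{\left(Q \right)} = \frac{1}{Q - 27} = \frac{1}{-27 + Q}$)
$\left(b{\left(0 \right)} + 12\right)^{2} z{\left(-14 \right)} = \left(\frac{1}{-27 + 0} + 12\right)^{2} \left(-14\right) = \left(\frac{1}{-27} + 12\right)^{2} \left(-14\right) = \left(- \frac{1}{27} + 12\right)^{2} \left(-14\right) = \left(\frac{323}{27}\right)^{2} \left(-14\right) = \frac{104329}{729} \left(-14\right) = - \frac{1460606}{729}$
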